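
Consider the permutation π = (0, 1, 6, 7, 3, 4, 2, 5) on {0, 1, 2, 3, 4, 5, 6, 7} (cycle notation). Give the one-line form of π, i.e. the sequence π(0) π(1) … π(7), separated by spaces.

Image by image: 0→1, 1→6, 2→5, 3→4, 4→2, 5→0, 6→7, 7→3.
So the one-line form is 1 6 5 4 2 0 7 3.

1 6 5 4 2 0 7 3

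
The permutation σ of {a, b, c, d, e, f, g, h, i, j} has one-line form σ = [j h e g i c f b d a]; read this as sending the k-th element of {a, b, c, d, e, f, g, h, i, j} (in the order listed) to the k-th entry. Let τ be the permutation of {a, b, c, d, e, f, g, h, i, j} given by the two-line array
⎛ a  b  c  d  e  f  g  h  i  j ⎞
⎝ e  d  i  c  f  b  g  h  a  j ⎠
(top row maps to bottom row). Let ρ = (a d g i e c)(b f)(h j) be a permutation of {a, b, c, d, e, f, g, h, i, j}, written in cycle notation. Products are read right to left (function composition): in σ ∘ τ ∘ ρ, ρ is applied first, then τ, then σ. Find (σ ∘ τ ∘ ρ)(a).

e

(σ ∘ τ ∘ ρ)(a) = σ(τ(ρ(a))). ρ(a) = d, then τ(d) = c, then σ(c) = e, so the result is e.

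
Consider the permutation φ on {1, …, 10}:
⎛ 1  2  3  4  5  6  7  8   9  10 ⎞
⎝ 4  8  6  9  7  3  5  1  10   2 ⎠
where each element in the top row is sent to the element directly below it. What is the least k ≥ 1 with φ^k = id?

6

Writing φ as disjoint cycles, the cycle lengths are 6, 2, 2.
The order is lcm(6, 2, 2) = 6.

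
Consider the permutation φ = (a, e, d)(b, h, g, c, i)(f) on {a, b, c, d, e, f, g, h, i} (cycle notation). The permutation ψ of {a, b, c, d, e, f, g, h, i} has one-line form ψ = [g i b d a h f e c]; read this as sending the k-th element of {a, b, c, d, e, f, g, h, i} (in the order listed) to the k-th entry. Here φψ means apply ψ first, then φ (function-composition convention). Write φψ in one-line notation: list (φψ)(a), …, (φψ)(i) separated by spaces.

c b h a e g f d i

(φψ)(x) = φ(ψ(x)). Computing each image: φ(ψ(a)) = φ(g) = c, φ(ψ(b)) = φ(i) = b, φ(ψ(c)) = φ(b) = h, φ(ψ(d)) = φ(d) = a, φ(ψ(e)) = φ(a) = e, φ(ψ(f)) = φ(h) = g, φ(ψ(g)) = φ(f) = f, φ(ψ(h)) = φ(e) = d, φ(ψ(i)) = φ(c) = i.
Hence φψ = [c b h a e g f d i].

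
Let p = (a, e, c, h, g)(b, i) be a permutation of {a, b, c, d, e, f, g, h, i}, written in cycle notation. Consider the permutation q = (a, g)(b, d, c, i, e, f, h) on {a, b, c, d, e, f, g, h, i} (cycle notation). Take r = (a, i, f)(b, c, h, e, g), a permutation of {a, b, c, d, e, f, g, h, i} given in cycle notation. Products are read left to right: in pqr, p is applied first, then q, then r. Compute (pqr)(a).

Apply the permutations in order: p(a) = e, then q(e) = f, then r(f) = a. So (pqr)(a) = a.

a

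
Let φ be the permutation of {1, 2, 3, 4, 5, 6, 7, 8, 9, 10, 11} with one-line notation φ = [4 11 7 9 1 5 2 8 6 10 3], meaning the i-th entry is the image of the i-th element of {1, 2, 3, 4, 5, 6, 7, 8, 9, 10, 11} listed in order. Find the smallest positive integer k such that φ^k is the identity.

20

Decomposing into disjoint cycles gives cycle lengths 5, 4, 1, 1.
Since disjoint cycles commute, ord(φ) = lcm(5, 4) = 20.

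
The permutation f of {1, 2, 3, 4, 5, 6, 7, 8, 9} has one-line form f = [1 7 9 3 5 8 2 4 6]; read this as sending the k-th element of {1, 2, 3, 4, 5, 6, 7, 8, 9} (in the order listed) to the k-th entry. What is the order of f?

The disjoint-cycle form of f has cycle lengths 5, 2, 1, 1.
The order is lcm(5, 2) = 10.

10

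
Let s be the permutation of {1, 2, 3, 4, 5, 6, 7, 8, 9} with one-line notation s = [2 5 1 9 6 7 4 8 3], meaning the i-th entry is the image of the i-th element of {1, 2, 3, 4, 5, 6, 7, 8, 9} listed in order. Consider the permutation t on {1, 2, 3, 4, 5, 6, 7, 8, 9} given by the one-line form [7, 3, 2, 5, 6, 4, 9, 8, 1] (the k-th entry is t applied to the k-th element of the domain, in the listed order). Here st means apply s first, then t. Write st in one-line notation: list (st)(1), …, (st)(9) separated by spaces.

(st)(x) = t(s(x)). Computing each image: t(s(1)) = t(2) = 3, t(s(2)) = t(5) = 6, t(s(3)) = t(1) = 7, t(s(4)) = t(9) = 1, t(s(5)) = t(6) = 4, t(s(6)) = t(7) = 9, t(s(7)) = t(4) = 5, t(s(8)) = t(8) = 8, t(s(9)) = t(3) = 2.
Hence st = [3 6 7 1 4 9 5 8 2].

3 6 7 1 4 9 5 8 2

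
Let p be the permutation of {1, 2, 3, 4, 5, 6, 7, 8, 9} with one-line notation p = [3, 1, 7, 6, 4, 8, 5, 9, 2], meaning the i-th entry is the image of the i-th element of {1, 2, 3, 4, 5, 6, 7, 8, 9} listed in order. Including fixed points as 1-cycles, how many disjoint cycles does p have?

The cycle decomposition is (1 3 7 5 4 6 8 9 2), which has 1 cycle (counting 1-cycles).

1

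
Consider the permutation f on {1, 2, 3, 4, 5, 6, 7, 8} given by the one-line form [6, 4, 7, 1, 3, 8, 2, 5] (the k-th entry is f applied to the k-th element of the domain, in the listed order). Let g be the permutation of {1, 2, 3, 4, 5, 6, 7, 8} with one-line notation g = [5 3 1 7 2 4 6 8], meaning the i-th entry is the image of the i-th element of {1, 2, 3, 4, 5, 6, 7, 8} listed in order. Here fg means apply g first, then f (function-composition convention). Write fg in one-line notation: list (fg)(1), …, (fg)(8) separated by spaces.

Chase each element through g then f: 1 → 5 → 3; 2 → 3 → 7; 3 → 1 → 6; 4 → 7 → 2; 5 → 2 → 4; 6 → 4 → 1; 7 → 6 → 8; 8 → 8 → 5.
Collecting the images, fg = [3 7 6 2 4 1 8 5].

3 7 6 2 4 1 8 5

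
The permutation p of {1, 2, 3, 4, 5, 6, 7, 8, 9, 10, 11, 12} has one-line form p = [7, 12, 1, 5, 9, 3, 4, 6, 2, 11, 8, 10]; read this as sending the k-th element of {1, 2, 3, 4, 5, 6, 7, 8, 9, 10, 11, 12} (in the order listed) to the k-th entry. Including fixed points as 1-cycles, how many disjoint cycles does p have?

1

The cycle decomposition is (1 7 4 5 9 2 12 10 11 8 6 3), which has 1 cycle (counting 1-cycles).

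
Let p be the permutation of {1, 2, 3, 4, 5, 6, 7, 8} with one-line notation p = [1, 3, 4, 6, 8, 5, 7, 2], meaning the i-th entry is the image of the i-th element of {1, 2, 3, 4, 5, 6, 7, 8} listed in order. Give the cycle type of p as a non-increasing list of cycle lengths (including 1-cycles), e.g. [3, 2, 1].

The disjoint cycles are (1)(2 3 4 6 5 8)(7), with lengths 6, 1, 1 in non-increasing order.

[6, 1, 1]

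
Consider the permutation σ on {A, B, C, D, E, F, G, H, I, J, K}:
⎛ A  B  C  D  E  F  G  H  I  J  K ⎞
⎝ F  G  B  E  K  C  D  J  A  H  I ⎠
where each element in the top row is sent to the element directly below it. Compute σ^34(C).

Tracing C → B → … returns to C after 9 steps, so C lies in a 9-cycle (A F C B G D E K I).
On a 9-cycle, σ^9 is the identity, so σ^34 = σ^7 there (34 ≡ 7 mod 9).
Advancing 7 steps from C: C → B → G → D → E → K → I → A.

A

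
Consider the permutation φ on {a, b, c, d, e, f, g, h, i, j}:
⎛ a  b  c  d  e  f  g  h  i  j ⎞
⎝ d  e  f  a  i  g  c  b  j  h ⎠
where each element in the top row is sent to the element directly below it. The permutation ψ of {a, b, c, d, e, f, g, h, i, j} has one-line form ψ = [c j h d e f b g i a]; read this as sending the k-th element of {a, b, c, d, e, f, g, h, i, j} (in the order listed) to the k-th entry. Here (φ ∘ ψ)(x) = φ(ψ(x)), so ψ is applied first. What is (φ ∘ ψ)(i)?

First apply ψ: ψ(i) = i, then φ(i) = j. Thus (φ ∘ ψ)(i) = j.

j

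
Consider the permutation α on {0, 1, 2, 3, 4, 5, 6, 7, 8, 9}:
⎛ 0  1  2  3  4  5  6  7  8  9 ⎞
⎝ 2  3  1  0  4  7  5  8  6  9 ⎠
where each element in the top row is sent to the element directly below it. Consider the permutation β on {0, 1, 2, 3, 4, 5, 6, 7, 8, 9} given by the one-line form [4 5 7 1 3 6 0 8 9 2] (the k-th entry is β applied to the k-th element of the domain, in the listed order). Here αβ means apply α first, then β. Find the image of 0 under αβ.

α(0) = 2, then β(2) = 7; composing gives (αβ)(0) = 7.

7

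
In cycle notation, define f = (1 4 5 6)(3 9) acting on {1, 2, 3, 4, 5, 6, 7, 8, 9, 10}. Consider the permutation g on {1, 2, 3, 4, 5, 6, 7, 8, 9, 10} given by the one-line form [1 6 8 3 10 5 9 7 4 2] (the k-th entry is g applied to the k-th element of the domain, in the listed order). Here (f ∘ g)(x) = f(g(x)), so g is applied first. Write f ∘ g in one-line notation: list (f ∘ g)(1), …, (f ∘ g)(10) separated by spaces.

4 1 8 9 10 6 3 7 5 2

(f ∘ g)(x) = f(g(x)). Computing each image: f(g(1)) = f(1) = 4, f(g(2)) = f(6) = 1, f(g(3)) = f(8) = 8, f(g(4)) = f(3) = 9, f(g(5)) = f(10) = 10, f(g(6)) = f(5) = 6, f(g(7)) = f(9) = 3, f(g(8)) = f(7) = 7, f(g(9)) = f(4) = 5, f(g(10)) = f(2) = 2.
Hence f ∘ g = [4 1 8 9 10 6 3 7 5 2].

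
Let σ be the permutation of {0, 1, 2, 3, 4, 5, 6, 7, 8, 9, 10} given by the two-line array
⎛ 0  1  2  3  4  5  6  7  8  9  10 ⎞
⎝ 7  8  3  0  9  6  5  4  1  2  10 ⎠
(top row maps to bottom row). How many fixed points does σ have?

1

The fixed points (elements with σ(x) = x) are {10}, so there is 1.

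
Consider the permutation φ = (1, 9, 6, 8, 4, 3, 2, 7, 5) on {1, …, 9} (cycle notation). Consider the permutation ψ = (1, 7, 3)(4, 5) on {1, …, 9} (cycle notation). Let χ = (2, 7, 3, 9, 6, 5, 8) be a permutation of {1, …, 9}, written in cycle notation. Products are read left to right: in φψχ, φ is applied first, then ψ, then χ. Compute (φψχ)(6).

Apply the permutations in order: φ(6) = 8, then ψ(8) = 8, then χ(8) = 2. So (φψχ)(6) = 2.

2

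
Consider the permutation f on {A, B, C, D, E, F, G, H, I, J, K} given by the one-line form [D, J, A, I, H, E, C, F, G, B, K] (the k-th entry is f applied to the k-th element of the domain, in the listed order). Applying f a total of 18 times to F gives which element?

F

Tracing F → E → … returns to F after 3 steps, so F lies in a 3-cycle (E H F).
Powers repeat with period 3 on this cycle, and 18 mod 3 = 0, so f^18(F) = f^0(F).
So f^18(F) = F.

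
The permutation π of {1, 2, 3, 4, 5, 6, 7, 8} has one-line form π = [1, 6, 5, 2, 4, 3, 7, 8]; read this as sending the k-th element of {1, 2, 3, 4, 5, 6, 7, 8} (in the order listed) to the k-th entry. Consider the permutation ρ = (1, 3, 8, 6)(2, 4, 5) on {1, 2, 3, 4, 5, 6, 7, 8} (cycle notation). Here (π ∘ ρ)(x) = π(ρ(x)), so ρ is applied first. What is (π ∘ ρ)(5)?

First apply ρ: ρ(5) = 2, then π(2) = 6. Thus (π ∘ ρ)(5) = 6.

6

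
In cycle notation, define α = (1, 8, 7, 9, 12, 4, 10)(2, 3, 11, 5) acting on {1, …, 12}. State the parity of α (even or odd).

The cycle lengths are 7, 4, 1.
A cycle is odd iff its length is even; α has 1 even-length cycle, so sgn(α) = (−1)^1 and α is odd.

odd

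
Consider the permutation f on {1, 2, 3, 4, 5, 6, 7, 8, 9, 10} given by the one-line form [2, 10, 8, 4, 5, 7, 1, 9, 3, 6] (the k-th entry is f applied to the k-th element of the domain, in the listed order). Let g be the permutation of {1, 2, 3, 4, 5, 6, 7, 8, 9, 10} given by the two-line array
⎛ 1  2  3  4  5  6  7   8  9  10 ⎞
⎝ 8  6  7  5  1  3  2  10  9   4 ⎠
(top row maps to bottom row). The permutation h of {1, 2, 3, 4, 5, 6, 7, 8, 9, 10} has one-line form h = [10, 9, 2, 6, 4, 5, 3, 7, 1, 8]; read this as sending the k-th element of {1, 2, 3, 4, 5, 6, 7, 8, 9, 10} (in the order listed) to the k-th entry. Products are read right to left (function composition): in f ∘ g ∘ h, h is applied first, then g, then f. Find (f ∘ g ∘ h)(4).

8

(f ∘ g ∘ h)(4) = f(g(h(4))). h(4) = 6, then g(6) = 3, then f(3) = 8, so the result is 8.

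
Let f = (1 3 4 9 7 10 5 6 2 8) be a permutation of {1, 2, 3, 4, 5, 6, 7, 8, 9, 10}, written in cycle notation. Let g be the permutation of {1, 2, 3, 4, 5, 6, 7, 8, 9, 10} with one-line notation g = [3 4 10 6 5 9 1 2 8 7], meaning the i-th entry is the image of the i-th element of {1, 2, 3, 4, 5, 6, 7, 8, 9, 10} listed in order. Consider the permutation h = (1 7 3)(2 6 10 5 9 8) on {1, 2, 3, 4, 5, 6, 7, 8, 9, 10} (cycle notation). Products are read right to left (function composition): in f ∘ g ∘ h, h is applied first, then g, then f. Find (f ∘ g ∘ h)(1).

3

Chase 1: h(1) = 7; g(7) = 1; f(1) = 3. Hence (f ∘ g ∘ h)(1) = 3.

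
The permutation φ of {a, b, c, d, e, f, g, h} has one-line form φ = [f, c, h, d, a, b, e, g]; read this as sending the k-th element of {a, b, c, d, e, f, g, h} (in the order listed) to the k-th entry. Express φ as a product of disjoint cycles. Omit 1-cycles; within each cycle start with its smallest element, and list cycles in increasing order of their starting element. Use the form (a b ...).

(a f b c h g e)

Iterating φ from a gives a → f → b → c → h → g → e → a; that is the 7-cycle (a f b c h g e).
Continuing from each remaining unvisited element yields (a f b c h g e).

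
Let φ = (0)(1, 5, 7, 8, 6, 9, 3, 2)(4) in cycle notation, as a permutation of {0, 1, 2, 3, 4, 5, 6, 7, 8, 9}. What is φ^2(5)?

5 lies in the 8-cycle (1, 5, 7, 8, 6, 9, 3, 2).
Stepping 2 places around the cycle: 5 → 7 → 8.

8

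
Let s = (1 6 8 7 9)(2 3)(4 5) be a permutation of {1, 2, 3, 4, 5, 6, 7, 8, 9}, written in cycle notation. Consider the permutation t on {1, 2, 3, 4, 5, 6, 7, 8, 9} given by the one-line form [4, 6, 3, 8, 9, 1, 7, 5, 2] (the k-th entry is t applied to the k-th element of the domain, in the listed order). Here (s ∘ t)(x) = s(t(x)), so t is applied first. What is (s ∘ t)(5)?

t(5) = 9, then s(9) = 1; composing gives (s ∘ t)(5) = 1.

1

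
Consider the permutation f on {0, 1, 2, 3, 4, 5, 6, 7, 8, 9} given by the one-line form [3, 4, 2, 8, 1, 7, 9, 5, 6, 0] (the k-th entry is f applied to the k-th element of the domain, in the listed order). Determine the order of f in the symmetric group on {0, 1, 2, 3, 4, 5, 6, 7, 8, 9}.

Decomposing into disjoint cycles gives cycle lengths 5, 2, 2, 1.
The order of f is the least common multiple of its cycle lengths: lcm(5, 2, 2) = 10.

10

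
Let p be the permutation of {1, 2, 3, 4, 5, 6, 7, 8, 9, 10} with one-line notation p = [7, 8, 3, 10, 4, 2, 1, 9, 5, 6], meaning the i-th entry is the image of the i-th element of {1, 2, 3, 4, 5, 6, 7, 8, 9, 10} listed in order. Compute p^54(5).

Tracing 5 → 4 → … returns to 5 after 7 steps, so 5 lies in a 7-cycle (2 8 9 5 4 10 6).
On a 7-cycle, p^7 is the identity, so p^54 = p^5 there (54 ≡ 5 mod 7).
Stepping 5 places around the cycle: 5 → 4 → 10 → 6 → 2 → 8.

8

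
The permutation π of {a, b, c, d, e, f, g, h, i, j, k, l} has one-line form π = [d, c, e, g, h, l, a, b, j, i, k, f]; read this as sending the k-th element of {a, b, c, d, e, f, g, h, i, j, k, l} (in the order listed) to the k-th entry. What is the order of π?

12

The disjoint-cycle form of π has cycle lengths 4, 3, 2, 2, 1.
Since disjoint cycles commute, ord(π) = lcm(4, 3, 2, 2) = 12.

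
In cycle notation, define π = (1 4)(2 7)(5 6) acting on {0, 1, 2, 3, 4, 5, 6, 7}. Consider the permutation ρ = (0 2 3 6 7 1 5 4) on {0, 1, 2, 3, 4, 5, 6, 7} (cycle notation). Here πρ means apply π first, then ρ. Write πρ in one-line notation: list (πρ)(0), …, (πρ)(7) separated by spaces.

2 0 1 6 5 7 4 3

For each element, apply π then ρ: 0 → 0 → 2; 1 → 4 → 0; 2 → 7 → 1; 3 → 3 → 6; 4 → 1 → 5; 5 → 6 → 7; 6 → 5 → 4; 7 → 2 → 3.
So πρ in one-line form is 2 0 1 6 5 7 4 3.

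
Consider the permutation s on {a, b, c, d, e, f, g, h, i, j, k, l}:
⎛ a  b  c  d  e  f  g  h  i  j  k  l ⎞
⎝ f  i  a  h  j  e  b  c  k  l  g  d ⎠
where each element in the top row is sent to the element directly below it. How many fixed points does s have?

0

No element satisfies s(x) = x, so there are 0 fixed points.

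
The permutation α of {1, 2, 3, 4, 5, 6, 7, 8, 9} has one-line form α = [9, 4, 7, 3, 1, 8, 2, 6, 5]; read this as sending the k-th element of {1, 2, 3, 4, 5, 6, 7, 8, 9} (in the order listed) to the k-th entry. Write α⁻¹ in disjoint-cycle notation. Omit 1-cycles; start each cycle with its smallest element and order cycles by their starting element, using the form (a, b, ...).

(1, 5, 9)(2, 7, 3, 4)(6, 8)

First write α in disjoint cycles: (1, 9, 5)(2, 4, 3, 7)(6, 8).
Reversing each cycle (and rotating so the smallest element leads) gives α⁻¹ = (1, 5, 9)(2, 7, 3, 4)(6, 8).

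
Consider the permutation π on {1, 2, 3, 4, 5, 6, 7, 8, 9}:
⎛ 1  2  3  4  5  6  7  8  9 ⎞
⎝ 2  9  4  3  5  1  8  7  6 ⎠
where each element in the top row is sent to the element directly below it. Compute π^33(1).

2

Tracing 1 → 2 → … returns to 1 after 4 steps, so 1 lies in a 4-cycle (1, 2, 9, 6).
Since the cycle has length 4, π^33 acts on it the same as π^1 (33 mod 4 = 1).
Stepping 1 place around the cycle: 1 → 2.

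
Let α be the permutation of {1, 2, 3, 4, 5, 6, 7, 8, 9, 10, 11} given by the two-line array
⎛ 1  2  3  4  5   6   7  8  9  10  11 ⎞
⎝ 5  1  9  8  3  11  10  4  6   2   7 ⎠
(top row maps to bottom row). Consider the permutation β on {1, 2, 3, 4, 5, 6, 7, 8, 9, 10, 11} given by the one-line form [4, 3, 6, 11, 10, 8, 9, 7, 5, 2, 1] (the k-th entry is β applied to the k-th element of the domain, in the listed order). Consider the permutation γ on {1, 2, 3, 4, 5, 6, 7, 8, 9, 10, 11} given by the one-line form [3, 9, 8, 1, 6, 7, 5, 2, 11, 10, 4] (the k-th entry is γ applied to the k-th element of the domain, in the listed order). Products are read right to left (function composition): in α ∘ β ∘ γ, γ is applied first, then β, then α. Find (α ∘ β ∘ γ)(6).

Apply the permutations in order: γ(6) = 7, then β(7) = 9, then α(9) = 6. So (α ∘ β ∘ γ)(6) = 6.

6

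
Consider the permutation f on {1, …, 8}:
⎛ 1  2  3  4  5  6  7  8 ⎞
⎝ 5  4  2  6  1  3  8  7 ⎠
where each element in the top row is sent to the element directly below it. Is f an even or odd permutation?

odd

In disjoint-cycle form the cycle lengths are 4, 2, 2.
A cycle is odd iff its length is even; f has 3 even-length cycles, so sgn(f) = (−1)^3 and f is odd.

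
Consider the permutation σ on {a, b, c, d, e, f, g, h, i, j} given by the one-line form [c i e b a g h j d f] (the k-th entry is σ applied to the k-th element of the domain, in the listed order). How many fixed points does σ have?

0

No element satisfies σ(x) = x, so there are 0 fixed points.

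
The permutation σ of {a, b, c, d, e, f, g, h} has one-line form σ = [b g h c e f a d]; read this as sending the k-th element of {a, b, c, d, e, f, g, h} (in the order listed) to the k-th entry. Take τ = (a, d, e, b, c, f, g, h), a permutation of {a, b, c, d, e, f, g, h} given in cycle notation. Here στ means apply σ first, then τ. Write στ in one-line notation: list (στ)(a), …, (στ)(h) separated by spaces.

c h a f b g d e

(στ)(x) = τ(σ(x)). Computing each image: τ(σ(a)) = τ(b) = c, τ(σ(b)) = τ(g) = h, τ(σ(c)) = τ(h) = a, τ(σ(d)) = τ(c) = f, τ(σ(e)) = τ(e) = b, τ(σ(f)) = τ(f) = g, τ(σ(g)) = τ(a) = d, τ(σ(h)) = τ(d) = e.
Hence στ = [c h a f b g d e].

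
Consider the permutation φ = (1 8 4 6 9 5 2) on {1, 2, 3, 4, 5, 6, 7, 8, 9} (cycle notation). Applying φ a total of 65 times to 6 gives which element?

5

6 lies in the 7-cycle (1 8 4 6 9 5 2).
Since the cycle has length 7, φ^65 acts on it the same as φ^2 (65 mod 7 = 2).
Stepping 2 places around the cycle: 6 → 9 → 5.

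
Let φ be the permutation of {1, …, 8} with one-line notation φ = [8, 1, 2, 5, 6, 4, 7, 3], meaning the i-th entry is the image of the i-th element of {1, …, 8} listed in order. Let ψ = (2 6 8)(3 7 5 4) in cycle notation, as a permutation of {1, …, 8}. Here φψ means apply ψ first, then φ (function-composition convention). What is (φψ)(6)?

3

ψ(6) = 8, then φ(8) = 3; composing gives (φψ)(6) = 3.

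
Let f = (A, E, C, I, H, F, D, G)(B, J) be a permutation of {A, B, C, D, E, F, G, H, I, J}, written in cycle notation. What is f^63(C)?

E

C lies in the 8-cycle (A, E, C, I, H, F, D, G).
On an 8-cycle, f^8 is the identity, so f^63 = f^7 there (63 ≡ 7 mod 8).
Advancing 7 steps from C: C → I → H → F → D → G → A → E.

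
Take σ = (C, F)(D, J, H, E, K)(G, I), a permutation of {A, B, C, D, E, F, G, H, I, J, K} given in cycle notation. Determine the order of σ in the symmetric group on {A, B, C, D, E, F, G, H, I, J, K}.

The cycle type of σ is (5, 2, 2, 1, 1).
The order is lcm(5, 2, 2) = 10.

10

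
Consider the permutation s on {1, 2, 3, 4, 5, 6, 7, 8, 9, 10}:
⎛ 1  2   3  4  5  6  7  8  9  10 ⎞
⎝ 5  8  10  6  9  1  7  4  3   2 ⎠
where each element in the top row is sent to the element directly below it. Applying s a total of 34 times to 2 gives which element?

Tracing 2 → 8 → … returns to 2 after 9 steps, so 2 lies in a 9-cycle (1 5 9 3 10 2 8 4 6).
Since the cycle has length 9, s^34 acts on it the same as s^7 (34 mod 9 = 7).
Stepping 7 places around the cycle: 2 → 8 → 4 → 6 → 1 → 5 → 9 → 3.

3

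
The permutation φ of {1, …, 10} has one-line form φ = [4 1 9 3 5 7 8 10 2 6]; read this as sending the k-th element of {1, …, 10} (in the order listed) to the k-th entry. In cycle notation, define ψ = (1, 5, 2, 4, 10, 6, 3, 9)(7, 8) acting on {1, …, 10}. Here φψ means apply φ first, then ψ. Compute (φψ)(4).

9

(φψ)(4) = ψ(φ(4)). φ(4) = 3, then ψ(3) = 9. So (φψ)(4) = 9.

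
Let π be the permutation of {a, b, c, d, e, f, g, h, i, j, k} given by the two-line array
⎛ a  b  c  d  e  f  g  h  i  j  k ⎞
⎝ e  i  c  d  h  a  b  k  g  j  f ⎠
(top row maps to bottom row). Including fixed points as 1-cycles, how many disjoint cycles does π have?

5

The cycle decomposition is (a, e, h, k, f)(b, i, g)(c)(d)(j), which has 5 cycles (counting 1-cycles).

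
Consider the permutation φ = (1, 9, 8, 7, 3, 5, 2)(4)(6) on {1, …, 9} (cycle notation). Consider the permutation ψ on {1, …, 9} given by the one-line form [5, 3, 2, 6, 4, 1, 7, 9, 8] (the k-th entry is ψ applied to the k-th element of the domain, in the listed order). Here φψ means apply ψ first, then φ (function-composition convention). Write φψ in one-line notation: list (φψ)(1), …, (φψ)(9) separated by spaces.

For each element, apply ψ then φ: 1 → 5 → 2; 2 → 3 → 5; 3 → 2 → 1; 4 → 6 → 6; 5 → 4 → 4; 6 → 1 → 9; 7 → 7 → 3; 8 → 9 → 8; 9 → 8 → 7.
So φψ in one-line form is 2 5 1 6 4 9 3 8 7.

2 5 1 6 4 9 3 8 7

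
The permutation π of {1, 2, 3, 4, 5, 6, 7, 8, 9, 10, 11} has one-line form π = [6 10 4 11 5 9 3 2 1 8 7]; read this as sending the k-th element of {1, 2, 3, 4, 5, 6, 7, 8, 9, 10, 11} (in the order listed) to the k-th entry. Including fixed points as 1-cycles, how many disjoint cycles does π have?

4

The cycle decomposition is (1, 6, 9)(2, 10, 8)(3, 4, 11, 7)(5), which has 4 cycles (counting 1-cycles).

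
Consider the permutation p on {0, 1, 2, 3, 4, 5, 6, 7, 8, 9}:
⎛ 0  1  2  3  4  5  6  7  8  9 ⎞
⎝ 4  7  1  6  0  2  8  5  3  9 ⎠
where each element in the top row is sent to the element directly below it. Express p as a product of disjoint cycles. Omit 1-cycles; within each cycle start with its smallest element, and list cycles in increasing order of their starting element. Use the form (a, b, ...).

Start at 0 and follow images: 0 → 4 → 0, giving the cycle (0, 4).
Repeating from the next unused element and collecting all non-trivial cycles gives (0, 4)(1, 7, 5, 2)(3, 6, 8).

(0, 4)(1, 7, 5, 2)(3, 6, 8)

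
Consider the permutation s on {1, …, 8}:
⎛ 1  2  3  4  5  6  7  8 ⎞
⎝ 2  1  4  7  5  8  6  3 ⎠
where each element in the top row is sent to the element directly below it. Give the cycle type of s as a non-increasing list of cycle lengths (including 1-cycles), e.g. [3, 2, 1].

The disjoint cycles are (1, 2)(3, 4, 7, 6, 8)(5), with lengths 5, 2, 1 in non-increasing order.

[5, 2, 1]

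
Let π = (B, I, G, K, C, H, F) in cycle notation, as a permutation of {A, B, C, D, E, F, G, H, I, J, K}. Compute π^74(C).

C lies in the 7-cycle (B, I, G, K, C, H, F).
Since the cycle has length 7, π^74 acts on it the same as π^4 (74 mod 7 = 4).
Stepping 4 places around the cycle: C → H → F → B → I.

I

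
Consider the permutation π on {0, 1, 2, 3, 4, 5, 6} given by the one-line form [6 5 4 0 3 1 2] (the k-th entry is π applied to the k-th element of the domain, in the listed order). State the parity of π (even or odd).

In disjoint-cycle form the cycle lengths are 5, 2.
A cycle of length ℓ contributes ℓ−1 transpositions, so π is a product of 4 + 1 = 5 transpositions — odd.

odd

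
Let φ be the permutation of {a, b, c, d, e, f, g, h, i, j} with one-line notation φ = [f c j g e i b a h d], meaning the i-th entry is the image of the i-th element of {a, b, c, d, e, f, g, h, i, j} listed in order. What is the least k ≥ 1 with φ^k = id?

Decomposing into disjoint cycles gives cycle lengths 5, 4, 1.
The order is lcm(5, 4) = 20.

20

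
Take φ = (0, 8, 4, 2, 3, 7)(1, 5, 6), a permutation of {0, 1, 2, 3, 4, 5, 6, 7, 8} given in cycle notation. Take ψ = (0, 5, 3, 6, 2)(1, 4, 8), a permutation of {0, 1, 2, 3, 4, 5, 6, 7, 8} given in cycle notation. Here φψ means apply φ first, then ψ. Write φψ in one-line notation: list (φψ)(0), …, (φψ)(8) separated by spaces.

1 3 6 7 0 2 4 5 8

(φψ)(x) = ψ(φ(x)). Computing each image: ψ(φ(0)) = ψ(8) = 1, ψ(φ(1)) = ψ(5) = 3, ψ(φ(2)) = ψ(3) = 6, ψ(φ(3)) = ψ(7) = 7, ψ(φ(4)) = ψ(2) = 0, ψ(φ(5)) = ψ(6) = 2, ψ(φ(6)) = ψ(1) = 4, ψ(φ(7)) = ψ(0) = 5, ψ(φ(8)) = ψ(4) = 8.
Hence φψ = [1 3 6 7 0 2 4 5 8].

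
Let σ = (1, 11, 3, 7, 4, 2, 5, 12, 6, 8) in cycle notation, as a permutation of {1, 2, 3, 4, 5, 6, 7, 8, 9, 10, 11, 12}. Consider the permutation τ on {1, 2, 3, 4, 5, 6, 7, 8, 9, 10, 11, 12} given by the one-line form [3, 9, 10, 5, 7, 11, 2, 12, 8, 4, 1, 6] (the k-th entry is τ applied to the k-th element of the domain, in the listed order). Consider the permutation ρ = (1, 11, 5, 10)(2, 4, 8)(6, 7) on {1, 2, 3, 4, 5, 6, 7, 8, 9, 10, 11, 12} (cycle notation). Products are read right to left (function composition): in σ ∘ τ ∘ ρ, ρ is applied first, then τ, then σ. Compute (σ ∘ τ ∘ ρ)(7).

3

(σ ∘ τ ∘ ρ)(7) = σ(τ(ρ(7))). ρ(7) = 6, then τ(6) = 11, then σ(11) = 3, so the result is 3.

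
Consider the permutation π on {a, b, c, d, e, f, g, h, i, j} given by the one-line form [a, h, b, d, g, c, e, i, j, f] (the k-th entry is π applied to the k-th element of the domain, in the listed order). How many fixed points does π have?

2

The fixed points (elements with π(x) = x) are {a, d}, so there are 2.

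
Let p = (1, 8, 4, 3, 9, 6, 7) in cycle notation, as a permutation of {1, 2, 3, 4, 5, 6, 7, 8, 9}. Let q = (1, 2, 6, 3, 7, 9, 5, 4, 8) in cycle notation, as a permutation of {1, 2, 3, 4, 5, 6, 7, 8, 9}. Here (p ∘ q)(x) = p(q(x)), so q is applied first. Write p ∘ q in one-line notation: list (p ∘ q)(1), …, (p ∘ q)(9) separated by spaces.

(p ∘ q)(x) = p(q(x)). Computing each image: p(q(1)) = p(2) = 2, p(q(2)) = p(6) = 7, p(q(3)) = p(7) = 1, p(q(4)) = p(8) = 4, p(q(5)) = p(4) = 3, p(q(6)) = p(3) = 9, p(q(7)) = p(9) = 6, p(q(8)) = p(1) = 8, p(q(9)) = p(5) = 5.
Hence p ∘ q = [2 7 1 4 3 9 6 8 5].

2 7 1 4 3 9 6 8 5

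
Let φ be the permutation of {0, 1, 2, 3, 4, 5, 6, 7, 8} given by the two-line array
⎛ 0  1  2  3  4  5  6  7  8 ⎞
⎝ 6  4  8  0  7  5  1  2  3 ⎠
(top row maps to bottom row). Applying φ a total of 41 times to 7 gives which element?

Tracing 7 → 2 → … returns to 7 after 8 steps, so 7 lies in an 8-cycle (0 6 1 4 7 2 8 3).
Since the cycle has length 8, φ^41 acts on it the same as φ^1 (41 mod 8 = 1).
Advancing 1 step from 7: 7 → 2.

2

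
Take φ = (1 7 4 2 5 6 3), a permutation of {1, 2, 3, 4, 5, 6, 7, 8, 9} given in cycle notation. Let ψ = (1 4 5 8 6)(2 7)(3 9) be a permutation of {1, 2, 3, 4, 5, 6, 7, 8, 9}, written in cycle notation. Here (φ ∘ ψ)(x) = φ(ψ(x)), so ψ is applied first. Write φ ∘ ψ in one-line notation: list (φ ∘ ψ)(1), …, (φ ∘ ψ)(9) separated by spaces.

2 4 9 6 8 7 5 3 1

(φ ∘ ψ)(x) = φ(ψ(x)). Computing each image: φ(ψ(1)) = φ(4) = 2, φ(ψ(2)) = φ(7) = 4, φ(ψ(3)) = φ(9) = 9, φ(ψ(4)) = φ(5) = 6, φ(ψ(5)) = φ(8) = 8, φ(ψ(6)) = φ(1) = 7, φ(ψ(7)) = φ(2) = 5, φ(ψ(8)) = φ(6) = 3, φ(ψ(9)) = φ(3) = 1.
Hence φ ∘ ψ = [2 4 9 6 8 7 5 3 1].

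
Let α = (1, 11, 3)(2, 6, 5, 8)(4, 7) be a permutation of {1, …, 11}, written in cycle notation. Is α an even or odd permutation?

even

The cycle lengths are 4, 3, 2, 1, 1.
A cycle of length ℓ contributes ℓ−1 transpositions, so α is a product of 3 + 2 + 1 = 6 transpositions — even.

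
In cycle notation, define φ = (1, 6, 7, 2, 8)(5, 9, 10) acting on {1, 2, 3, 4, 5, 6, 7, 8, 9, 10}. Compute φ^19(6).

6 lies in the 5-cycle (1, 6, 7, 2, 8).
On a 5-cycle, φ^5 is the identity, so φ^19 = φ^4 there (19 ≡ 4 mod 5).
Advancing 4 steps from 6: 6 → 7 → 2 → 8 → 1.

1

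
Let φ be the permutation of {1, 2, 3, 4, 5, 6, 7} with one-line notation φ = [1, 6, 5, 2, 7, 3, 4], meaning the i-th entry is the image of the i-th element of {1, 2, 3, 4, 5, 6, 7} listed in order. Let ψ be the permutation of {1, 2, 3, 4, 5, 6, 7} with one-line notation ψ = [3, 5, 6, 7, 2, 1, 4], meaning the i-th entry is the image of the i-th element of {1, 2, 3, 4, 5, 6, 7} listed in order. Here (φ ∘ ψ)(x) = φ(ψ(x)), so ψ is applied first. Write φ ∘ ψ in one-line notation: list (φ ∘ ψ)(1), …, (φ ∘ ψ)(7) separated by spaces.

(φ ∘ ψ)(x) = φ(ψ(x)). Computing each image: φ(ψ(1)) = φ(3) = 5, φ(ψ(2)) = φ(5) = 7, φ(ψ(3)) = φ(6) = 3, φ(ψ(4)) = φ(7) = 4, φ(ψ(5)) = φ(2) = 6, φ(ψ(6)) = φ(1) = 1, φ(ψ(7)) = φ(4) = 2.
Hence φ ∘ ψ = [5 7 3 4 6 1 2].

5 7 3 4 6 1 2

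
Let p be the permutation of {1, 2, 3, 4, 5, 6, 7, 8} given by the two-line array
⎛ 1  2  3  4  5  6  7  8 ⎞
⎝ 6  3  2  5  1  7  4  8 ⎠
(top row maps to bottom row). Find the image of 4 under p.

The entry below 4 in the array is 5, so p(4) = 5.

5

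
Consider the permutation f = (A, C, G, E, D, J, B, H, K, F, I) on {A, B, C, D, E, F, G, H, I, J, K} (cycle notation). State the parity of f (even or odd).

The cycle lengths are 11.
A cycle is odd iff its length is even; f has 0 even-length cycles, so sgn(f) = (−1)^0 and f is even.

even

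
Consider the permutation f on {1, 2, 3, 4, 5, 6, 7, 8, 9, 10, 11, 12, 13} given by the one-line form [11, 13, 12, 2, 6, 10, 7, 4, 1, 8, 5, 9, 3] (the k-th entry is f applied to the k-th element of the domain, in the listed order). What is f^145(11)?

5

Tracing 11 → 5 → … returns to 11 after 12 steps, so 11 lies in a 12-cycle (1, 11, 5, 6, 10, 8, 4, 2, 13, 3, 12, 9).
On a 12-cycle, f^12 is the identity, so f^145 = f^1 there (145 ≡ 1 mod 12).
Advancing 1 step from 11: 11 → 5.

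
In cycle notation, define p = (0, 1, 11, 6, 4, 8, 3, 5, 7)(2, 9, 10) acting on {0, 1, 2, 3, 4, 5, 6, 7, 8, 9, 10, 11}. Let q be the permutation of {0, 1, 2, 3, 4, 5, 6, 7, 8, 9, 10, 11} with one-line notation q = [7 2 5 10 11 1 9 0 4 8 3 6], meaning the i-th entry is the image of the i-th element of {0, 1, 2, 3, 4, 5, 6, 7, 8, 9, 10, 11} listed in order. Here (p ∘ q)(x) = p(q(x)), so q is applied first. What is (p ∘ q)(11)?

(p ∘ q)(11) = p(q(11)). q(11) = 6, then p(6) = 4. So (p ∘ q)(11) = 4.

4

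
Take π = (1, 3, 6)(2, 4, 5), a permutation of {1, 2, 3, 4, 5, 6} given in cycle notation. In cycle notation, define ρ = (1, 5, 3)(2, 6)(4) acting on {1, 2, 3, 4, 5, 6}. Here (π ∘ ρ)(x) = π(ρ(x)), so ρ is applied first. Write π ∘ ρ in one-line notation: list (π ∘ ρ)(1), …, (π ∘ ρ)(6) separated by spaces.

(π ∘ ρ)(x) = π(ρ(x)). Computing each image: π(ρ(1)) = π(5) = 2, π(ρ(2)) = π(6) = 1, π(ρ(3)) = π(1) = 3, π(ρ(4)) = π(4) = 5, π(ρ(5)) = π(3) = 6, π(ρ(6)) = π(2) = 4.
Hence π ∘ ρ = [2 1 3 5 6 4].

2 1 3 5 6 4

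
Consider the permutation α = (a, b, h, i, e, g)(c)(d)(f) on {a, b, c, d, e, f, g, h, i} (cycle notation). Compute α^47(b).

a

b lies in the 6-cycle (a, b, h, i, e, g).
Since the cycle has length 6, α^47 acts on it the same as α^5 (47 mod 6 = 5).
Advancing 5 steps from b: b → h → i → e → g → a.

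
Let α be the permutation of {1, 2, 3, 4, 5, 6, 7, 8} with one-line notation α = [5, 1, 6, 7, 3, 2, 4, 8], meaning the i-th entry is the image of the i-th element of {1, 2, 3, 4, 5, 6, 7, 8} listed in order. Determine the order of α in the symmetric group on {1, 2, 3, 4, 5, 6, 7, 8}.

Decomposing into disjoint cycles gives cycle lengths 5, 2, 1.
The order of α is the least common multiple of its cycle lengths: lcm(5, 2) = 10.

10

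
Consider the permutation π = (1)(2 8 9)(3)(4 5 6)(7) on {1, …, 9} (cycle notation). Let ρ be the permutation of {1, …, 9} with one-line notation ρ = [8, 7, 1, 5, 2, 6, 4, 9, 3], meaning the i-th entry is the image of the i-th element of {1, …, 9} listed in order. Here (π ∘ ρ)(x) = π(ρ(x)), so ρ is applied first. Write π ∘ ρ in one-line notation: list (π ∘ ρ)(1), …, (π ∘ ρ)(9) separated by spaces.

9 7 1 6 8 4 5 2 3

(π ∘ ρ)(x) = π(ρ(x)). Computing each image: π(ρ(1)) = π(8) = 9, π(ρ(2)) = π(7) = 7, π(ρ(3)) = π(1) = 1, π(ρ(4)) = π(5) = 6, π(ρ(5)) = π(2) = 8, π(ρ(6)) = π(6) = 4, π(ρ(7)) = π(4) = 5, π(ρ(8)) = π(9) = 2, π(ρ(9)) = π(3) = 3.
Hence π ∘ ρ = [9 7 1 6 8 4 5 2 3].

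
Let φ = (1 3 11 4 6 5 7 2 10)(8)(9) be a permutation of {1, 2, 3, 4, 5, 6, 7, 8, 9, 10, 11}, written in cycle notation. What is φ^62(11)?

3

11 lies in the 9-cycle (1 3 11 4 6 5 7 2 10).
Since the cycle has length 9, φ^62 acts on it the same as φ^8 (62 mod 9 = 8).
Stepping 8 places around the cycle: 11 → 4 → 6 → 5 → 7 → 2 → 10 → 1 → 3.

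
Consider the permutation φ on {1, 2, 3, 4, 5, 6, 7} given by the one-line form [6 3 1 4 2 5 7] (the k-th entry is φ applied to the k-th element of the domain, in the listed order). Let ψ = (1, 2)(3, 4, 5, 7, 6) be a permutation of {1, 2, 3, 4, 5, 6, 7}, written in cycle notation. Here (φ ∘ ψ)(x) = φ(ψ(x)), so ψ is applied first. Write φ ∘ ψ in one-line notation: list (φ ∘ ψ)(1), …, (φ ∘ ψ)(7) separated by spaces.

Chase each element through ψ then φ: 1 → 2 → 3; 2 → 1 → 6; 3 → 4 → 4; 4 → 5 → 2; 5 → 7 → 7; 6 → 3 → 1; 7 → 6 → 5.
So φ ∘ ψ in one-line form is 3 6 4 2 7 1 5.

3 6 4 2 7 1 5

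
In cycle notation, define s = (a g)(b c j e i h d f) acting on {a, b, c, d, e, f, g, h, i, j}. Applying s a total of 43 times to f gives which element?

j

f lies in the 8-cycle (b c j e i h d f).
Powers repeat with period 8 on this cycle, and 43 mod 8 = 3, so s^43(f) = s^3(f).
Advancing 3 steps from f: f → b → c → j.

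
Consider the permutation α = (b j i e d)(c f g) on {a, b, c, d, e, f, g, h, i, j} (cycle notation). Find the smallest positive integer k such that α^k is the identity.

The cycle type of α is (5, 3, 1, 1).
Since disjoint cycles commute, ord(α) = lcm(5, 3) = 15.

15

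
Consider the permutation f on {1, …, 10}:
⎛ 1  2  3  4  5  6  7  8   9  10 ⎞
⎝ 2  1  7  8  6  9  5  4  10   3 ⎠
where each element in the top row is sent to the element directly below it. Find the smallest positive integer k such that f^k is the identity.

Writing f as disjoint cycles, the cycle lengths are 6, 2, 2.
The order is lcm(6, 2, 2) = 6.

6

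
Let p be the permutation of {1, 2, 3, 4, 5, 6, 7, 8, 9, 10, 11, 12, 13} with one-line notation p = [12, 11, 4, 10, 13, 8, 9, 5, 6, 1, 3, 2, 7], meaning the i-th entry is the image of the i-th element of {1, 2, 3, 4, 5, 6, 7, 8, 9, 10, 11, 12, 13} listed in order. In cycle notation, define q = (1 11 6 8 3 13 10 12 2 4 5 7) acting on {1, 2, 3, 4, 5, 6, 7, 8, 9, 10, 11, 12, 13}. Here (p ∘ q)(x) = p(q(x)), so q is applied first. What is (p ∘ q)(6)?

5

First apply q: q(6) = 8, then p(8) = 5. Thus (p ∘ q)(6) = 5.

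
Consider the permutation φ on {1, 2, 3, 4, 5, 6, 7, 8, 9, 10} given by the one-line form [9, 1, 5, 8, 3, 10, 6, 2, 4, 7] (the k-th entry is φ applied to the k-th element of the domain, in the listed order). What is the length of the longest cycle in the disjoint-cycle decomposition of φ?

5

Decomposing into disjoint cycles gives (1 9 4 8 2)(3 5)(6 10 7); the longest has length 5.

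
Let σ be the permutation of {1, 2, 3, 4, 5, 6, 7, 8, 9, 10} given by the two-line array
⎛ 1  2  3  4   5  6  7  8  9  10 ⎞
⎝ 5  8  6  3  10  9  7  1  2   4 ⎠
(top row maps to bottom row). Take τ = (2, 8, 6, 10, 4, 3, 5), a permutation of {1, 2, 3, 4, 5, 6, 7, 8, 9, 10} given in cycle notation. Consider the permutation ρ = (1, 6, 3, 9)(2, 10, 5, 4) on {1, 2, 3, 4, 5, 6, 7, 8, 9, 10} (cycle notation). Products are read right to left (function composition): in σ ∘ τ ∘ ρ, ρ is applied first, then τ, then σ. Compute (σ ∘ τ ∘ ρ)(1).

(σ ∘ τ ∘ ρ)(1) = σ(τ(ρ(1))). ρ(1) = 6, then τ(6) = 10, then σ(10) = 4, so the result is 4.

4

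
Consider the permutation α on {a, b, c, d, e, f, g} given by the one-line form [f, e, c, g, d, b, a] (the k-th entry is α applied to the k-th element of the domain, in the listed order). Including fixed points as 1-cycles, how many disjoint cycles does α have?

2

The cycle decomposition is (a f b e d g)(c), which has 2 cycles (counting 1-cycles).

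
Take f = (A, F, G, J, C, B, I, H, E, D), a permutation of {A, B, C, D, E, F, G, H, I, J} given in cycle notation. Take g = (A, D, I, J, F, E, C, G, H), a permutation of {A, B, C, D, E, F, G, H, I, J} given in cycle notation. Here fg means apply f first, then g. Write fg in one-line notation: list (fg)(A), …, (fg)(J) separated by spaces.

(fg)(x) = g(f(x)). Computing each image: g(f(A)) = g(F) = E, g(f(B)) = g(I) = J, g(f(C)) = g(B) = B, g(f(D)) = g(A) = D, g(f(E)) = g(D) = I, g(f(F)) = g(G) = H, g(f(G)) = g(J) = F, g(f(H)) = g(E) = C, g(f(I)) = g(H) = A, g(f(J)) = g(C) = G.
Hence fg = [E J B D I H F C A G].

E J B D I H F C A G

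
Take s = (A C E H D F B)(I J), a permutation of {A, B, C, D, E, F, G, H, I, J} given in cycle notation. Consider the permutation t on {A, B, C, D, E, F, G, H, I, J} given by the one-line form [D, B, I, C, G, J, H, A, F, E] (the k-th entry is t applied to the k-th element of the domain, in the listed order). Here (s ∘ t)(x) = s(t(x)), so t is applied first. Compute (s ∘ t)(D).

E

First apply t: t(D) = C, then s(C) = E. Thus (s ∘ t)(D) = E.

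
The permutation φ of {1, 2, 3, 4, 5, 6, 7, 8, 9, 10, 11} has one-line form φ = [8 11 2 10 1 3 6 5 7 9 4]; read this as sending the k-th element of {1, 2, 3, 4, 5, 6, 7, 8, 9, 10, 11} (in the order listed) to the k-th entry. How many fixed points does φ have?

0

No element satisfies φ(x) = x, so there are 0 fixed points.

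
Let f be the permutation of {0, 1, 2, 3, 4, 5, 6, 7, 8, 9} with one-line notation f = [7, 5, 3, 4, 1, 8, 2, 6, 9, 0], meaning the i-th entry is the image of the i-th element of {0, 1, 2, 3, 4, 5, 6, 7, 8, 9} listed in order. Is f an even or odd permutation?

In disjoint-cycle form the cycle lengths are 10.
A cycle is odd iff its length is even; f has 1 even-length cycle, so sgn(f) = (−1)^1 and f is odd.

odd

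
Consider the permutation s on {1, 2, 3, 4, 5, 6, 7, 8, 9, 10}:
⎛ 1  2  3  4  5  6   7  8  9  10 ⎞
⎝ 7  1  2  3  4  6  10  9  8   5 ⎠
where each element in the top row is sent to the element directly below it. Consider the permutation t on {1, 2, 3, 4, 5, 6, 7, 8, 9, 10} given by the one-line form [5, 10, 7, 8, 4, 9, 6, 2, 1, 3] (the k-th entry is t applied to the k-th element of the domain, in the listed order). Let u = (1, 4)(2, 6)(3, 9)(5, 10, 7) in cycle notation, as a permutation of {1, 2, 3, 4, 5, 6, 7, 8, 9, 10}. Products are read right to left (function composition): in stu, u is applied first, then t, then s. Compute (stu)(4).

(stu)(4) = s(t(u(4))). u(4) = 1, then t(1) = 5, then s(5) = 4, so the result is 4.

4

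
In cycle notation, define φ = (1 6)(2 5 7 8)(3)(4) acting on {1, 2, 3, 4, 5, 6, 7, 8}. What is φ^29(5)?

5 lies in the 4-cycle (2 5 7 8).
Since the cycle has length 4, φ^29 acts on it the same as φ^1 (29 mod 4 = 1).
Advancing 1 step from 5: 5 → 7.

7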